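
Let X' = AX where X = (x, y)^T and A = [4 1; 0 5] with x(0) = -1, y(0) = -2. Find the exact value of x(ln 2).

A = [[4,1],[0,5]]; eigenvalues λ = 5, 4.
Eigenvectors: (-1,-1) for λ=5, (1,0) for λ=4.
From the initial condition, c_1 = 2, c_2 = 1.
x(ln 2) = (2)(2^5)(-1) + (1)(2^4)(1) = -48.

-48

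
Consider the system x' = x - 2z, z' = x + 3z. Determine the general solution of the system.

Coefficient matrix A = [[1, -2], [1, 3]].
Characteristic polynomial det(A - λI) = λ^2 - 4λ + 5 = 0.
Eigenvalues λ = 2 ± i (complex conjugate pair).
For λ=2+i: an eigenvector is (-1,1) - i(-1,0) = (-1 + i, 1).
A real fundamental pair from Re and Im of e^((2+i)t)v: X_1 = e^(2t)(cos(t)·(-1,1) + sin(t)·(-1,0)), X_2 = e^(2t)(sin(t)·(-1,1) - cos(t)·(-1,0)).
General solution: C_1X_1 + C_2X_2.

x(t) = -C_1e^(2t)sin(t) - C_1e^(2t)cos(t) - C_2e^(2t)sin(t) + C_2e^(2t)cos(t), z(t) = C_1e^(2t)cos(t) + C_2e^(2t)sin(t)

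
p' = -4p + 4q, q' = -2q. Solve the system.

p(t) = C_1e^(-4t) - 2C_2e^(-2t), q(t) = -C_2e^(-2t)

Coefficient matrix A = [[-4, 4], [0, -2]].
Characteristic polynomial det(A - λI) = λ^2 + 6λ + 8 = 0.
Eigenvalues λ = -4, -2.
For λ=-4: (A-λI) row 1 is [0, 4], so an eigenvector is (1, 0).
For λ=-2: (A-λI) row 1 is [-2, 4], so an eigenvector is (-2, -1).
General solution: C_1e^(-4t)(1,0) + C_2e^(-2t)(-2,-1).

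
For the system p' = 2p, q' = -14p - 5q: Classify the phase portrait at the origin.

A = [[2,0],[-14,-5]]; det(A-λI) = λ^2 + 3λ - 10.
λ = 2, -5: opposite signs.

saddle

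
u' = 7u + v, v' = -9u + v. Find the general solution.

Coefficient matrix A = [[7, 1], [-9, 1]].
Characteristic polynomial det(A - λI) = λ^2 - 8λ + 16 = 0.
Single eigenvalue λ = 4 with algebraic multiplicity 2.
Eigenvector v = (1,-3); generalized eigenvector w with (A-λI)w=v is (1,-2).
General solution: e^(4t)[C_1·v + C_2·(t·v + w)].

u(t) = C_1e^(4t) + C_2te^(4t) + C_2e^(4t), v(t) = -3C_1e^(4t) - 3C_2te^(4t) - 2C_2e^(4t)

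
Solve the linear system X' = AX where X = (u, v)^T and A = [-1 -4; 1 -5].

u(t) = 2c_1e^(-3t) + 2c_2te^(-3t) - c_2e^(-3t), v(t) = c_1e^(-3t) + c_2te^(-3t) - c_2e^(-3t)

Coefficient matrix A = [[-1, -4], [1, -5]].
Characteristic polynomial det(A - λI) = λ^2 + 6λ + 9 = 0.
Single eigenvalue λ = -3 with algebraic multiplicity 2.
Eigenvector v = (2,1); generalized eigenvector w with (A-λI)w=v is (-1,-1).
General solution: e^(-3t)[c_1·v + c_2·(t·v + w)].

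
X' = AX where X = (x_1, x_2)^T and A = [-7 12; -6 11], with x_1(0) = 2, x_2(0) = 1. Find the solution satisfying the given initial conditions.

Coefficient matrix A = [[-7, 12], [-6, 11]].
Characteristic polynomial det(A - λI) = λ^2 - 4λ - 5 = 0.
Eigenvalues λ = -1, 5.
For λ=-1: (A-λI) row 1 is [-6, 12], so an eigenvector is (2, 1).
For λ=5: (A-λI) row 1 is [-12, 12], so an eigenvector is (-1, -1).
General solution: K_1e^(-t)(2,1) + K_2e^(5t)(-1,-1).
Applying x_1(0)=2, x_2(0)=1 gives K_1=1, K_2=0.

x_1(t) = 2e^(-t), x_2(t) = e^(-t)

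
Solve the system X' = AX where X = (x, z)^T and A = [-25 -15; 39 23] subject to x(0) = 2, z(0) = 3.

Coefficient matrix A = [[-25, -15], [39, 23]].
Characteristic polynomial det(A - λI) = λ^2 + 2λ + 10 = 0.
Eigenvalues λ = -1 ± 3i (complex conjugate pair).
For λ=-1+3i: an eigenvector is (-2,3) - i(1,-2) = (-2 - i, 3 + 2i).
A real fundamental pair from Re and Im of e^((-1+3i)t)v: X_1 = e^(-t)(cos(3t)·(-2,3) + sin(3t)·(1,-2)), X_2 = e^(-t)(sin(3t)·(-2,3) - cos(3t)·(1,-2)).
General solution: c_1X_1 + c_2X_2.
Applying x(0)=2, z(0)=3 gives c_1=-7, c_2=12.

x(t) = -31e^(-t)sin(3t) + 2e^(-t)cos(3t), z(t) = 50e^(-t)sin(3t) + 3e^(-t)cos(3t)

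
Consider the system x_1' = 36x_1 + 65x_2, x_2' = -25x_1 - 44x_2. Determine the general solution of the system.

Coefficient matrix A = [[36, 65], [-25, -44]].
Characteristic polynomial det(A - λI) = λ^2 + 8λ + 41 = 0.
Eigenvalues λ = -4 ± 5i (complex conjugate pair).
For λ=-4+5i: an eigenvector is (2,-1) - i(3,-2) = (2 - 3i, -1 + 2i).
A real fundamental pair from Re and Im of e^((-4+5i)t)v: X_1 = e^(-4t)(cos(5t)·(2,-1) + sin(5t)·(3,-2)), X_2 = e^(-4t)(sin(5t)·(2,-1) - cos(5t)·(3,-2)).
General solution: K_1X_1 + K_2X_2.

x_1(t) = 3K_1e^(-4t)sin(5t) + 2K_1e^(-4t)cos(5t) + 2K_2e^(-4t)sin(5t) - 3K_2e^(-4t)cos(5t), x_2(t) = -2K_1e^(-4t)sin(5t) - K_1e^(-4t)cos(5t) - K_2e^(-4t)sin(5t) + 2K_2e^(-4t)cos(5t)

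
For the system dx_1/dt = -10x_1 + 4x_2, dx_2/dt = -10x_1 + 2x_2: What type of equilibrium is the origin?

A = [[-10,4],[-10,2]]; det(A-λI) = λ^2 + 8λ + 20.
λ = -4 ± 2i: negative real part.

stable spiral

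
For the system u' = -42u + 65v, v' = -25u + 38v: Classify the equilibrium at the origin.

stable spiral

A = [[-42,65],[-25,38]]; det(A-λI) = λ^2 + 4λ + 29.
λ = -2 ± 5i: negative real part.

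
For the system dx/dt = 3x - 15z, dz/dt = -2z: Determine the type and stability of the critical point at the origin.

A = [[3,-15],[0,-2]]; det(A-λI) = λ^2 - λ - 6.
λ = -2, 3: opposite signs.

saddle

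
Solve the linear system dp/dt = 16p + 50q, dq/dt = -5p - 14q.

Coefficient matrix A = [[16, 50], [-5, -14]].
Characteristic polynomial det(A - λI) = λ^2 - 2λ + 26 = 0.
Eigenvalues λ = 1 ± 5i (complex conjugate pair).
For λ=1+5i: an eigenvector is (3,-1) - i(-1,0) = (3 + i, -1).
A real fundamental pair from Re and Im of e^((1+5i)t)v: X_1 = e^(t)(cos(5t)·(3,-1) + sin(5t)·(-1,0)), X_2 = e^(t)(sin(5t)·(3,-1) - cos(5t)·(-1,0)).
General solution: C_1X_1 + C_2X_2.

p(t) = -C_1e^(t)sin(5t) + 3C_1e^(t)cos(5t) + 3C_2e^(t)sin(5t) + C_2e^(t)cos(5t), q(t) = -C_1e^(t)cos(5t) - C_2e^(t)sin(5t)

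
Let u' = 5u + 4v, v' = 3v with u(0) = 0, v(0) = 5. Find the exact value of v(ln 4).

320

A = [[5,4],[0,3]]; eigenvalues λ = 5, 3.
Eigenvectors: (1,0) for λ=5, (-2,1) for λ=3.
From the initial condition, c_1 = 10, c_2 = 5.
v(ln 4) = (10)(4^5)(0) + (5)(4^3)(1) = 320.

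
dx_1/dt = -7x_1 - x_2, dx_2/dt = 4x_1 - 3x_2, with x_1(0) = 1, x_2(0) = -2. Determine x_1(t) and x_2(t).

Coefficient matrix A = [[-7, -1], [4, -3]].
Characteristic polynomial det(A - λI) = λ^2 + 10λ + 25 = 0.
Single eigenvalue λ = -5 with algebraic multiplicity 2.
Eigenvector v = (-1,2); generalized eigenvector w with (A-λI)w=v is (1,-1).
General solution: e^(-5t)[c_1·v + c_2·(t·v + w)].
Applying x_1(0)=1, x_2(0)=-2 gives c_1=-1, c_2=0.

x_1(t) = e^(-5t), x_2(t) = -2e^(-5t)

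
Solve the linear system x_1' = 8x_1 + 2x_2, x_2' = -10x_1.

x_1(t) = -c_1e^(4t)cos(2t) - c_2e^(4t)sin(2t), x_2(t) = c_1e^(4t)sin(2t) + 2c_1e^(4t)cos(2t) + 2c_2e^(4t)sin(2t) - c_2e^(4t)cos(2t)

Coefficient matrix A = [[8, 2], [-10, 0]].
Characteristic polynomial det(A - λI) = λ^2 - 8λ + 20 = 0.
Eigenvalues λ = 4 ± 2i (complex conjugate pair).
For λ=4+2i: an eigenvector is (-1,2) - i(0,1) = (-1, 2 - i).
A real fundamental pair from Re and Im of e^((4+2i)t)v: X_1 = e^(4t)(cos(2t)·(-1,2) + sin(2t)·(0,1)), X_2 = e^(4t)(sin(2t)·(-1,2) - cos(2t)·(0,1)).
General solution: c_1X_1 + c_2X_2.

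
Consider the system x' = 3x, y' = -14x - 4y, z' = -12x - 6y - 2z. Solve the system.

Coefficient matrix A = [[3, 0, 0], [-14, -4, 0], [-12, -6, -2]].
det(A - λI) = 0 gives eigenvalues λ = 3, -4, -2.
For λ=3: eigenvector (1,-2,0).
For λ=-4: eigenvector (0,1,3).
For λ=-2: eigenvector (0,0,1).
General solution: K_1e^(3t)(1,-2,0) + K_2e^(-4t)(0,1,3) + K_3e^(-2t)(0,0,1).

x(t) = K_1e^(3t), y(t) = -2K_1e^(3t) + K_2e^(-4t), z(t) = 3K_2e^(-4t) + K_3e^(-2t)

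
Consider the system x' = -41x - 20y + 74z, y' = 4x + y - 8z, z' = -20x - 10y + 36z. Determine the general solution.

x(t) = C_1e^(-t) - 4C_2e^(t) + 2C_3e^(-4t), y(t) = -2C_1e^(-t) + C_2e^(t), z(t) = -2C_2e^(t) + C_3e^(-4t)

Coefficient matrix A = [[-41, -20, 74], [4, 1, -8], [-20, -10, 36]].
det(A - λI) = 0 gives eigenvalues λ = -1, 1, -4.
For λ=-1: eigenvector (1,-2,0).
For λ=1: eigenvector (-4,1,-2).
For λ=-4: eigenvector (2,0,1).
General solution: C_1e^(-t)(1,-2,0) + C_2e^(t)(-4,1,-2) + C_3e^(-4t)(2,0,1).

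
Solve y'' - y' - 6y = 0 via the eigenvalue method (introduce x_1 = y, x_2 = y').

Let x_1 = y, x_2 = y'. Then x_1' = x_2 and x_2' = 6x_1 + x_2.
A = [[0,1],[6,1]]; det(A-λI) = λ^2 - λ - 6.
Eigenvalues λ = 3, -2 with eigenvectors (1,3), (1,-2).

y(t) = K_1e^(3t) + K_2e^(-2t)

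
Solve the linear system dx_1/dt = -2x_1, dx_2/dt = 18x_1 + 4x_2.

x_1(t) = c_2e^(-2t), x_2(t) = c_1e^(4t) - 3c_2e^(-2t)

Coefficient matrix A = [[-2, 0], [18, 4]].
Characteristic polynomial det(A - λI) = λ^2 - 2λ - 8 = 0.
Eigenvalues λ = 4, -2.
For λ=4: (A-λI) row 1 is [-6, 0], so an eigenvector is (0, 1).
For λ=-2: (A-λI) row 2 is [18, 6], so an eigenvector is (1, -3).
General solution: c_1e^(4t)(0,1) + c_2e^(-2t)(1,-3).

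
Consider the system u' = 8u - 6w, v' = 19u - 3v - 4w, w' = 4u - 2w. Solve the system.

Coefficient matrix A = [[8, 0, -6], [19, -3, -4], [4, 0, -2]].
det(A - λI) = 0 gives eigenvalues λ = 4, -3, 2.
For λ=4: eigenvector (3,7,2).
For λ=-3: eigenvector (0,1,0).
For λ=2: eigenvector (1,3,1).
General solution: K_1e^(4t)(3,7,2) + K_2e^(-3t)(0,1,0) + K_3e^(2t)(1,3,1).

u(t) = 3K_1e^(4t) + K_3e^(2t), v(t) = 7K_1e^(4t) + K_2e^(-3t) + 3K_3e^(2t), w(t) = 2K_1e^(4t) + K_3e^(2t)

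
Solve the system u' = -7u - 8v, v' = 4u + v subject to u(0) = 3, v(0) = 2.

u(t) = -7e^(-3t)sin(4t) + 3e^(-3t)cos(4t), v(t) = 5e^(-3t)sin(4t) + 2e^(-3t)cos(4t)

Coefficient matrix A = [[-7, -8], [4, 1]].
Characteristic polynomial det(A - λI) = λ^2 + 6λ + 25 = 0.
Eigenvalues λ = -3 ± 4i (complex conjugate pair).
For λ=-3+4i: an eigenvector is (1,0) - i(-1,1) = (1 + i, 0 - i).
A real fundamental pair from Re and Im of e^((-3+4i)t)v: X_1 = e^(-3t)(cos(4t)·(1,0) + sin(4t)·(-1,1)), X_2 = e^(-3t)(sin(4t)·(1,0) - cos(4t)·(-1,1)).
General solution: K_1X_1 + K_2X_2.
Applying u(0)=3, v(0)=2 gives K_1=5, K_2=-2.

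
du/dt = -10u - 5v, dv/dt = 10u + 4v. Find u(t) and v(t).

Coefficient matrix A = [[-10, -5], [10, 4]].
Characteristic polynomial det(A - λI) = λ^2 + 6λ + 10 = 0.
Eigenvalues λ = -3 ± i (complex conjugate pair).
For λ=-3+i: an eigenvector is (-2,3) - i(-1,1) = (-2 + i, 3 - i).
A real fundamental pair from Re and Im of e^((-3+i)t)v: X_1 = e^(-3t)(cos(t)·(-2,3) + sin(t)·(-1,1)), X_2 = e^(-3t)(sin(t)·(-2,3) - cos(t)·(-1,1)).
General solution: c_1X_1 + c_2X_2.

u(t) = -c_1e^(-3t)sin(t) - 2c_1e^(-3t)cos(t) - 2c_2e^(-3t)sin(t) + c_2e^(-3t)cos(t), v(t) = c_1e^(-3t)sin(t) + 3c_1e^(-3t)cos(t) + 3c_2e^(-3t)sin(t) - c_2e^(-3t)cos(t)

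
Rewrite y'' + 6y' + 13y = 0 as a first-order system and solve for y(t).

Let x_1 = y, x_2 = y'. Then x_1' = x_2 and x_2' = -13x_1 - 6x_2.
A = [[0,1],[-13,-6]]; det(A-λI) = λ^2 + 6λ + 13.
Eigenvalues λ = -3 ± 2i.

y(t) = K_1e^(-3t)cos(2t) + K_2e^(-3t)sin(2t)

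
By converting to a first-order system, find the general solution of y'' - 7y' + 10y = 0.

y(t) = C_1e^(5t) + C_2e^(2t)

Let x_1 = y, x_2 = y'. Then x_1' = x_2 and x_2' = -10x_1 + 7x_2.
A = [[0,1],[-10,7]]; det(A-λI) = λ^2 - 7λ + 10.
Eigenvalues λ = 5, 2 with eigenvectors (1,5), (1,2).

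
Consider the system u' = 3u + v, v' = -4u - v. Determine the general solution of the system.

Coefficient matrix A = [[3, 1], [-4, -1]].
Characteristic polynomial det(A - λI) = λ^2 - 2λ + 1 = 0.
Single eigenvalue λ = 1 with algebraic multiplicity 2.
Eigenvector v = (1,-2); generalized eigenvector w with (A-λI)w=v is (2,-3).
General solution: e^(t)[C_1·v + C_2·(t·v + w)].

u(t) = C_1e^(t) + C_2te^(t) + 2C_2e^(t), v(t) = -2C_1e^(t) - 2C_2te^(t) - 3C_2e^(t)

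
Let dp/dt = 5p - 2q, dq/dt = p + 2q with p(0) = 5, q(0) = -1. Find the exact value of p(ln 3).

A = [[5,-2],[1,2]]; eigenvalues λ = 4, 3.
Eigenvectors: (-2,-1) for λ=4, (-1,-1) for λ=3.
From the initial condition, c_1 = -6, c_2 = 7.
p(ln 3) = (-6)(3^4)(-2) + (7)(3^3)(-1) = 783.

783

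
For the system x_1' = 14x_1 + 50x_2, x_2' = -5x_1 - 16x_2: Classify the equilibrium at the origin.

stable spiral

A = [[14,50],[-5,-16]]; det(A-λI) = λ^2 + 2λ + 26.
λ = -1 ± 5i: negative real part.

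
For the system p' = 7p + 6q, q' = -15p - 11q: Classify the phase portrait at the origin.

A = [[7,6],[-15,-11]]; det(A-λI) = λ^2 + 4λ + 13.
λ = -2 ± 3i: negative real part.

stable spiral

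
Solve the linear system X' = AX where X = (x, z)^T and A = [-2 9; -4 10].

Coefficient matrix A = [[-2, 9], [-4, 10]].
Characteristic polynomial det(A - λI) = λ^2 - 8λ + 16 = 0.
Single eigenvalue λ = 4 with algebraic multiplicity 2.
Eigenvector v = (-3,-2); generalized eigenvector w with (A-λI)w=v is (2,1).
General solution: e^(4t)[K_1·v + K_2·(t·v + w)].

x(t) = -3K_1e^(4t) - 3K_2te^(4t) + 2K_2e^(4t), z(t) = -2K_1e^(4t) - 2K_2te^(4t) + K_2e^(4t)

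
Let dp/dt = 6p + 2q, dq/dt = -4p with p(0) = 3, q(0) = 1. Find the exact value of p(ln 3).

A = [[6,2],[-4,0]]; eigenvalues λ = 4, 2.
Eigenvectors: (-1,1) for λ=4, (-1,2) for λ=2.
From the initial condition, c_1 = -7, c_2 = 4.
p(ln 3) = (-7)(3^4)(-1) + (4)(3^2)(-1) = 531.

531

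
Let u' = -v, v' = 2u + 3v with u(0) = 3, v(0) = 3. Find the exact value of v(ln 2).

30

A = [[0,-1],[2,3]]; eigenvalues λ = 1, 2.
Eigenvectors: (1,-1) for λ=1, (-1,2) for λ=2.
From the initial condition, c_1 = 9, c_2 = 6.
v(ln 2) = (9)(2^1)(-1) + (6)(2^2)(2) = 30.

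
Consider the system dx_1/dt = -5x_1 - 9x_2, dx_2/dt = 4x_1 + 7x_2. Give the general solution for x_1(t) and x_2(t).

Coefficient matrix A = [[-5, -9], [4, 7]].
Characteristic polynomial det(A - λI) = λ^2 - 2λ + 1 = 0.
Single eigenvalue λ = 1 with algebraic multiplicity 2.
Eigenvector v = (3,-2); generalized eigenvector w with (A-λI)w=v is (-2,1).
General solution: e^(t)[K_1·v + K_2·(t·v + w)].

x_1(t) = 3K_1e^(t) + 3K_2te^(t) - 2K_2e^(t), x_2(t) = -2K_1e^(t) - 2K_2te^(t) + K_2e^(t)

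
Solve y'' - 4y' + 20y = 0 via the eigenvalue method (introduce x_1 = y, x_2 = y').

Let x_1 = y, x_2 = y'. Then x_1' = x_2 and x_2' = -20x_1 + 4x_2.
A = [[0,1],[-20,4]]; det(A-λI) = λ^2 - 4λ + 20.
Eigenvalues λ = 2 ± 4i.

y(t) = C_1e^(2t)cos(4t) + C_2e^(2t)sin(4t)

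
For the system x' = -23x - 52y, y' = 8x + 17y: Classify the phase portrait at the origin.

stable spiral

A = [[-23,-52],[8,17]]; det(A-λI) = λ^2 + 6λ + 25.
λ = -3 ± 4i: negative real part.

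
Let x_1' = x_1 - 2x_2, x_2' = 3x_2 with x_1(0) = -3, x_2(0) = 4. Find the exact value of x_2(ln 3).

A = [[1,-2],[0,3]]; eigenvalues λ = 3, 1.
Eigenvectors: (1,-1) for λ=3, (-1,0) for λ=1.
From the initial condition, c_1 = -4, c_2 = -1.
x_2(ln 3) = (-4)(3^3)(-1) + (-1)(3^1)(0) = 108.

108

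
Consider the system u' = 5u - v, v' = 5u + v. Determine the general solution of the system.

Coefficient matrix A = [[5, -1], [5, 1]].
Characteristic polynomial det(A - λI) = λ^2 - 6λ + 10 = 0.
Eigenvalues λ = 3 ± i (complex conjugate pair).
For λ=3+i: an eigenvector is (0,-1) - i(1,2) = (0 - i, -1 - 2i).
A real fundamental pair from Re and Im of e^((3+i)t)v: X_1 = e^(3t)(cos(t)·(0,-1) + sin(t)·(1,2)), X_2 = e^(3t)(sin(t)·(0,-1) - cos(t)·(1,2)).
General solution: K_1X_1 + K_2X_2.

u(t) = K_1e^(3t)sin(t) - K_2e^(3t)cos(t), v(t) = 2K_1e^(3t)sin(t) - K_1e^(3t)cos(t) - K_2e^(3t)sin(t) - 2K_2e^(3t)cos(t)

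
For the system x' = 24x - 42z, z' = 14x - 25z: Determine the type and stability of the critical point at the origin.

saddle

A = [[24,-42],[14,-25]]; det(A-λI) = λ^2 + λ - 12.
λ = 3, -4: opposite signs.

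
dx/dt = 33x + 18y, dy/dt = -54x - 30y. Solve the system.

x(t) = 2c_1e^(6t) + c_2e^(-3t), y(t) = -3c_1e^(6t) - 2c_2e^(-3t)

Coefficient matrix A = [[33, 18], [-54, -30]].
Characteristic polynomial det(A - λI) = λ^2 - 3λ - 18 = 0.
Eigenvalues λ = 6, -3.
For λ=6: (A-λI) row 1 is [27, 18], so an eigenvector is (2, -3).
For λ=-3: (A-λI) row 1 is [36, 18], so an eigenvector is (1, -2).
General solution: c_1e^(6t)(2,-3) + c_2e^(-3t)(1,-2).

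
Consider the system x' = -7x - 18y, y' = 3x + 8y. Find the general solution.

Coefficient matrix A = [[-7, -18], [3, 8]].
Characteristic polynomial det(A - λI) = λ^2 - λ - 2 = 0.
Eigenvalues λ = -1, 2.
For λ=-1: (A-λI) row 1 is [-6, -18], so an eigenvector is (3, -1).
For λ=2: (A-λI) row 1 is [-9, -18], so an eigenvector is (2, -1).
General solution: c_1e^(-t)(3,-1) + c_2e^(2t)(2,-1).

x(t) = 3c_1e^(-t) + 2c_2e^(2t), y(t) = -c_1e^(-t) - c_2e^(2t)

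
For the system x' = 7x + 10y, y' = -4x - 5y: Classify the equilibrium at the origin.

A = [[7,10],[-4,-5]]; det(A-λI) = λ^2 - 2λ + 5.
λ = 1 ± 2i: positive real part.

unstable spiral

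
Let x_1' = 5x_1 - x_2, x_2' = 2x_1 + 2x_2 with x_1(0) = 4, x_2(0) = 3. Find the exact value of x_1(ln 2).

72

A = [[5,-1],[2,2]]; eigenvalues λ = 3, 4.
Eigenvectors: (1,2) for λ=3, (-1,-1) for λ=4.
From the initial condition, c_1 = -1, c_2 = -5.
x_1(ln 2) = (-1)(2^3)(1) + (-5)(2^4)(-1) = 72.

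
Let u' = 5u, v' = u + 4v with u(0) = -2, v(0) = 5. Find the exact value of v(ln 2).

A = [[5,0],[1,4]]; eigenvalues λ = 4, 5.
Eigenvectors: (0,-1) for λ=4, (1,1) for λ=5.
From the initial condition, c_1 = -7, c_2 = -2.
v(ln 2) = (-7)(2^4)(-1) + (-2)(2^5)(1) = 48.

48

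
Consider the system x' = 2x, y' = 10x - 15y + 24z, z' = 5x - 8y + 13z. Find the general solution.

x(t) = c_1e^(2t), y(t) = 2c_1e^(2t) - 3c_2e^(t) + 2c_3e^(-3t), z(t) = c_1e^(2t) - 2c_2e^(t) + c_3e^(-3t)

Coefficient matrix A = [[2, 0, 0], [10, -15, 24], [5, -8, 13]].
det(A - λI) = 0 gives eigenvalues λ = 2, 1, -3.
For λ=2: eigenvector (1,2,1).
For λ=1: eigenvector (0,-3,-2).
For λ=-3: eigenvector (0,2,1).
General solution: c_1e^(2t)(1,2,1) + c_2e^(t)(0,-3,-2) + c_3e^(-3t)(0,2,1).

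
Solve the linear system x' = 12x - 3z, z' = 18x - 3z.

Coefficient matrix A = [[12, -3], [18, -3]].
Characteristic polynomial det(A - λI) = λ^2 - 9λ + 18 = 0.
Eigenvalues λ = 6, 3.
For λ=6: (A-λI) row 1 is [6, -3], so an eigenvector is (-1, -2).
For λ=3: (A-λI) row 1 is [9, -3], so an eigenvector is (1, 3).
General solution: c_1e^(6t)(-1,-2) + c_2e^(3t)(1,3).

x(t) = -c_1e^(6t) + c_2e^(3t), z(t) = -2c_1e^(6t) + 3c_2e^(3t)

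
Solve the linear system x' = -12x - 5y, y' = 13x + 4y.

x(t) = -c_1e^(-4t)sin(t) + 2c_1e^(-4t)cos(t) + 2c_2e^(-4t)sin(t) + c_2e^(-4t)cos(t), y(t) = 2c_1e^(-4t)sin(t) - 3c_1e^(-4t)cos(t) - 3c_2e^(-4t)sin(t) - 2c_2e^(-4t)cos(t)

Coefficient matrix A = [[-12, -5], [13, 4]].
Characteristic polynomial det(A - λI) = λ^2 + 8λ + 17 = 0.
Eigenvalues λ = -4 ± i (complex conjugate pair).
For λ=-4+i: an eigenvector is (2,-3) - i(-1,2) = (2 + i, -3 - 2i).
A real fundamental pair from Re and Im of e^((-4+i)t)v: X_1 = e^(-4t)(cos(t)·(2,-3) + sin(t)·(-1,2)), X_2 = e^(-4t)(sin(t)·(2,-3) - cos(t)·(-1,2)).
General solution: c_1X_1 + c_2X_2.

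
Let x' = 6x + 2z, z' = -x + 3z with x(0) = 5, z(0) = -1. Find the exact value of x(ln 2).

208

A = [[6,2],[-1,3]]; eigenvalues λ = 5, 4.
Eigenvectors: (-2,1) for λ=5, (1,-1) for λ=4.
From the initial condition, c_1 = -4, c_2 = -3.
x(ln 2) = (-4)(2^5)(-2) + (-3)(2^4)(1) = 208.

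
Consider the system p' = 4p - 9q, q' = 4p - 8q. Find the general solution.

Coefficient matrix A = [[4, -9], [4, -8]].
Characteristic polynomial det(A - λI) = λ^2 + 4λ + 4 = 0.
Single eigenvalue λ = -2 with algebraic multiplicity 2.
Eigenvector v = (3,2); generalized eigenvector w with (A-λI)w=v is (2,1).
General solution: e^(-2t)[K_1·v + K_2·(t·v + w)].

p(t) = 3K_1e^(-2t) + 3K_2te^(-2t) + 2K_2e^(-2t), q(t) = 2K_1e^(-2t) + 2K_2te^(-2t) + K_2e^(-2t)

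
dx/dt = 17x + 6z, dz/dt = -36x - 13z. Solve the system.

Coefficient matrix A = [[17, 6], [-36, -13]].
Characteristic polynomial det(A - λI) = λ^2 - 4λ - 5 = 0.
Eigenvalues λ = -1, 5.
For λ=-1: (A-λI) row 1 is [18, 6], so an eigenvector is (-1, 3).
For λ=5: (A-λI) row 1 is [12, 6], so an eigenvector is (-1, 2).
General solution: K_1e^(-t)(-1,3) + K_2e^(5t)(-1,2).

x(t) = -K_1e^(-t) - K_2e^(5t), z(t) = 3K_1e^(-t) + 2K_2e^(5t)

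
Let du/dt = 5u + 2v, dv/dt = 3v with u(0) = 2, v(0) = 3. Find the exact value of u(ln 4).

A = [[5,2],[0,3]]; eigenvalues λ = 3, 5.
Eigenvectors: (1,-1) for λ=3, (1,0) for λ=5.
From the initial condition, c_1 = -3, c_2 = 5.
u(ln 4) = (-3)(4^3)(1) + (5)(4^5)(1) = 4928.

4928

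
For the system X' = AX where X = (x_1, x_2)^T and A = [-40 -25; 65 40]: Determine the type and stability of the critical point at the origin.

A = [[-40,-25],[65,40]]; det(A-λI) = λ^2 + 25.
λ = 0 ± 5i: zero real part.

center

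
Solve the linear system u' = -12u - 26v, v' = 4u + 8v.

Coefficient matrix A = [[-12, -26], [4, 8]].
Characteristic polynomial det(A - λI) = λ^2 + 4λ + 8 = 0.
Eigenvalues λ = -2 ± 2i (complex conjugate pair).
For λ=-2+2i: an eigenvector is (-3,1) - i(2,-1) = (-3 - 2i, 1 + i).
A real fundamental pair from Re and Im of e^((-2+2i)t)v: X_1 = e^(-2t)(cos(2t)·(-3,1) + sin(2t)·(2,-1)), X_2 = e^(-2t)(sin(2t)·(-3,1) - cos(2t)·(2,-1)).
General solution: K_1X_1 + K_2X_2.

u(t) = 2K_1e^(-2t)sin(2t) - 3K_1e^(-2t)cos(2t) - 3K_2e^(-2t)sin(2t) - 2K_2e^(-2t)cos(2t), v(t) = -K_1e^(-2t)sin(2t) + K_1e^(-2t)cos(2t) + K_2e^(-2t)sin(2t) + K_2e^(-2t)cos(2t)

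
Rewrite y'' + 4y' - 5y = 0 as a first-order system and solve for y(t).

Let x_1 = y, x_2 = y'. Then x_1' = x_2 and x_2' = 5x_1 - 4x_2.
A = [[0,1],[5,-4]]; det(A-λI) = λ^2 + 4λ - 5.
Eigenvalues λ = 1, -5 with eigenvectors (1,1), (1,-5).

y(t) = C_1e^(t) + C_2e^(-5t)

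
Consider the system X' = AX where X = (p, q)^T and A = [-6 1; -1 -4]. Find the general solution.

Coefficient matrix A = [[-6, 1], [-1, -4]].
Characteristic polynomial det(A - λI) = λ^2 + 10λ + 25 = 0.
Single eigenvalue λ = -5 with algebraic multiplicity 2.
Eigenvector v = (-1,-1); generalized eigenvector w with (A-λI)w=v is (-2,-3).
General solution: e^(-5t)[C_1·v + C_2·(t·v + w)].

p(t) = -C_1e^(-5t) - C_2te^(-5t) - 2C_2e^(-5t), q(t) = -C_1e^(-5t) - C_2te^(-5t) - 3C_2e^(-5t)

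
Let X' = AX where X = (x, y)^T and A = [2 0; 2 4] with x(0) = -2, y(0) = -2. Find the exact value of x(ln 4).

A = [[2,0],[2,4]]; eigenvalues λ = 4, 2.
Eigenvectors: (0,-1) for λ=4, (-1,1) for λ=2.
From the initial condition, c_1 = 4, c_2 = 2.
x(ln 4) = (4)(4^4)(0) + (2)(4^2)(-1) = -32.

-32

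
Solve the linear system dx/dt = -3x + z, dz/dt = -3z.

Coefficient matrix A = [[-3, 1], [0, -3]].
Characteristic polynomial det(A - λI) = λ^2 + 6λ + 9 = 0.
Single eigenvalue λ = -3 with algebraic multiplicity 2.
Eigenvector v = (-1,0); generalized eigenvector w with (A-λI)w=v is (3,-1).
General solution: e^(-3t)[K_1·v + K_2·(t·v + w)].

x(t) = -K_1e^(-3t) - K_2te^(-3t) + 3K_2e^(-3t), z(t) = -K_2e^(-3t)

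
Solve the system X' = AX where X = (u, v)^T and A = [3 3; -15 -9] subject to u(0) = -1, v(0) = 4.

Coefficient matrix A = [[3, 3], [-15, -9]].
Characteristic polynomial det(A - λI) = λ^2 + 6λ + 18 = 0.
Eigenvalues λ = -3 ± 3i (complex conjugate pair).
For λ=-3+3i: an eigenvector is (1,-2) - i(0,-1) = (1, -2 + i).
A real fundamental pair from Re and Im of e^((-3+3i)t)v: X_1 = e^(-3t)(cos(3t)·(1,-2) + sin(3t)·(0,-1)), X_2 = e^(-3t)(sin(3t)·(1,-2) - cos(3t)·(0,-1)).
General solution: K_1X_1 + K_2X_2.
Applying u(0)=-1, v(0)=4 gives K_1=-1, K_2=2.

u(t) = 2e^(-3t)sin(3t) - e^(-3t)cos(3t), v(t) = -3e^(-3t)sin(3t) + 4e^(-3t)cos(3t)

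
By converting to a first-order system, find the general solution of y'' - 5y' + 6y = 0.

Let x_1 = y, x_2 = y'. Then x_1' = x_2 and x_2' = -6x_1 + 5x_2.
A = [[0,1],[-6,5]]; det(A-λI) = λ^2 - 5λ + 6.
Eigenvalues λ = 2, 3 with eigenvectors (1,2), (1,3).

y(t) = C_1e^(2t) + C_2e^(3t)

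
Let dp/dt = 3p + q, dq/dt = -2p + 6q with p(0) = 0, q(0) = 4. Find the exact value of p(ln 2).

64

A = [[3,1],[-2,6]]; eigenvalues λ = 5, 4.
Eigenvectors: (-1,-2) for λ=5, (1,1) for λ=4.
From the initial condition, c_1 = -4, c_2 = -4.
p(ln 2) = (-4)(2^5)(-1) + (-4)(2^4)(1) = 64.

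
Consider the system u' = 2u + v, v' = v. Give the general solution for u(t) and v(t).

Coefficient matrix A = [[2, 1], [0, 1]].
Characteristic polynomial det(A - λI) = λ^2 - 3λ + 2 = 0.
Eigenvalues λ = 2, 1.
For λ=2: (A-λI) row 1 is [0, 1], so an eigenvector is (-1, 0).
For λ=1: (A-λI) row 1 is [1, 1], so an eigenvector is (1, -1).
General solution: K_1e^(2t)(-1,0) + K_2e^(t)(1,-1).

u(t) = -K_1e^(2t) + K_2e^(t), v(t) = -K_2e^(t)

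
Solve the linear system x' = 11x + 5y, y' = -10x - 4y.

x(t) = -K_1e^(t) + K_2e^(6t), y(t) = 2K_1e^(t) - K_2e^(6t)

Coefficient matrix A = [[11, 5], [-10, -4]].
Characteristic polynomial det(A - λI) = λ^2 - 7λ + 6 = 0.
Eigenvalues λ = 1, 6.
For λ=1: (A-λI) row 1 is [10, 5], so an eigenvector is (-1, 2).
For λ=6: (A-λI) row 1 is [5, 5], so an eigenvector is (1, -1).
General solution: K_1e^(t)(-1,2) + K_2e^(6t)(1,-1).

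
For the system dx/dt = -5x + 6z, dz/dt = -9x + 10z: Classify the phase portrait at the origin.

unstable node

A = [[-5,6],[-9,10]]; det(A-λI) = λ^2 - 5λ + 4.
λ = 1, 4: both positive.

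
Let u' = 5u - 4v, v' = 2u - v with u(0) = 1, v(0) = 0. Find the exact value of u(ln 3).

51

A = [[5,-4],[2,-1]]; eigenvalues λ = 3, 1.
Eigenvectors: (2,1) for λ=3, (-1,-1) for λ=1.
From the initial condition, c_1 = 1, c_2 = 1.
u(ln 3) = (1)(3^3)(2) + (1)(3^1)(-1) = 51.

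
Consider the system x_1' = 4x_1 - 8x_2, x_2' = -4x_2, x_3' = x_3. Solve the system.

x_1(t) = K_2e^(4t) - K_3e^(-4t), x_2(t) = -K_3e^(-4t), x_3(t) = K_1e^(t)

Coefficient matrix A = [[4, -8, 0], [0, -4, 0], [0, 0, 1]].
det(A - λI) = 0 gives eigenvalues λ = 1, 4, -4.
For λ=1: eigenvector (0,0,1).
For λ=4: eigenvector (1,0,0).
For λ=-4: eigenvector (-1,-1,0).
General solution: K_1e^(t)(0,0,1) + K_2e^(4t)(1,0,0) + K_3e^(-4t)(-1,-1,0).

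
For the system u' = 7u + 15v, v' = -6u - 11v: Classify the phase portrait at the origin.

A = [[7,15],[-6,-11]]; det(A-λI) = λ^2 + 4λ + 13.
λ = -2 ± 3i: negative real part.

stable spiral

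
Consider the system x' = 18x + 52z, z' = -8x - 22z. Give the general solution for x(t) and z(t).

x(t) = 3C_1e^(-2t)sin(4t) - 2C_1e^(-2t)cos(4t) - 2C_2e^(-2t)sin(4t) - 3C_2e^(-2t)cos(4t), z(t) = -C_1e^(-2t)sin(4t) + C_1e^(-2t)cos(4t) + C_2e^(-2t)sin(4t) + C_2e^(-2t)cos(4t)

Coefficient matrix A = [[18, 52], [-8, -22]].
Characteristic polynomial det(A - λI) = λ^2 + 4λ + 20 = 0.
Eigenvalues λ = -2 ± 4i (complex conjugate pair).
For λ=-2+4i: an eigenvector is (-2,1) - i(3,-1) = (-2 - 3i, 1 + i).
A real fundamental pair from Re and Im of e^((-2+4i)t)v: X_1 = e^(-2t)(cos(4t)·(-2,1) + sin(4t)·(3,-1)), X_2 = e^(-2t)(sin(4t)·(-2,1) - cos(4t)·(3,-1)).
General solution: C_1X_1 + C_2X_2.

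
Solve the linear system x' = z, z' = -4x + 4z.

x(t) = -c_1e^(2t) - c_2te^(2t) + 2c_2e^(2t), z(t) = -2c_1e^(2t) - 2c_2te^(2t) + 3c_2e^(2t)

Coefficient matrix A = [[0, 1], [-4, 4]].
Characteristic polynomial det(A - λI) = λ^2 - 4λ + 4 = 0.
Single eigenvalue λ = 2 with algebraic multiplicity 2.
Eigenvector v = (-1,-2); generalized eigenvector w with (A-λI)w=v is (2,3).
General solution: e^(2t)[c_1·v + c_2·(t·v + w)].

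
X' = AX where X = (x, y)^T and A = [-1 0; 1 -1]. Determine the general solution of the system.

x(t) = -K_2e^(-t), y(t) = -K_1e^(-t) - K_2te^(-t) - 2K_2e^(-t)

Coefficient matrix A = [[-1, 0], [1, -1]].
Characteristic polynomial det(A - λI) = λ^2 + 2λ + 1 = 0.
Single eigenvalue λ = -1 with algebraic multiplicity 2.
Eigenvector v = (0,-1); generalized eigenvector w with (A-λI)w=v is (-1,-2).
General solution: e^(-t)[K_1·v + K_2·(t·v + w)].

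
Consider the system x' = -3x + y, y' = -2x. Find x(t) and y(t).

Coefficient matrix A = [[-3, 1], [-2, 0]].
Characteristic polynomial det(A - λI) = λ^2 + 3λ + 2 = 0.
Eigenvalues λ = -2, -1.
For λ=-2: (A-λI) row 1 is [-1, 1], so an eigenvector is (-1, -1).
For λ=-1: (A-λI) row 1 is [-2, 1], so an eigenvector is (-1, -2).
General solution: c_1e^(-2t)(-1,-1) + c_2e^(-t)(-1,-2).

x(t) = -c_1e^(-2t) - c_2e^(-t), y(t) = -c_1e^(-2t) - 2c_2e^(-t)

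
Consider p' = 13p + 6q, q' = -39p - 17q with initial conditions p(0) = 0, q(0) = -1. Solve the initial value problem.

p(t) = -2e^(-2t)sin(3t), q(t) = 5e^(-2t)sin(3t) - e^(-2t)cos(3t)

Coefficient matrix A = [[13, 6], [-39, -17]].
Characteristic polynomial det(A - λI) = λ^2 + 4λ + 13 = 0.
Eigenvalues λ = -2 ± 3i (complex conjugate pair).
For λ=-2+3i: an eigenvector is (-1,2) - i(-1,3) = (-1 + i, 2 - 3i).
A real fundamental pair from Re and Im of e^((-2+3i)t)v: X_1 = e^(-2t)(cos(3t)·(-1,2) + sin(3t)·(-1,3)), X_2 = e^(-2t)(sin(3t)·(-1,2) - cos(3t)·(-1,3)).
General solution: c_1X_1 + c_2X_2.
Applying p(0)=0, q(0)=-1 gives c_1=1, c_2=1.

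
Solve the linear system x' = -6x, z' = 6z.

x(t) = -K_2e^(-6t), z(t) = K_1e^(6t)

Coefficient matrix A = [[-6, 0], [0, 6]].
Characteristic polynomial det(A - λI) = λ^2 - 36 = 0.
Eigenvalues λ = 6, -6.
For λ=6: (A-λI) row 1 is [-12, 0], so an eigenvector is (0, 1).
For λ=-6: (A-λI) row 2 is [0, 12], so an eigenvector is (-1, 0).
General solution: K_1e^(6t)(0,1) + K_2e^(-6t)(-1,0).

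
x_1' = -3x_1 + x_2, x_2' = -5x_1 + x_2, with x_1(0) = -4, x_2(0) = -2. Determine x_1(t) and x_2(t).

Coefficient matrix A = [[-3, 1], [-5, 1]].
Characteristic polynomial det(A - λI) = λ^2 + 2λ + 2 = 0.
Eigenvalues λ = -1 ± i (complex conjugate pair).
For λ=-1+i: an eigenvector is (0,1) - i(1,2) = (0 - i, 1 - 2i).
A real fundamental pair from Re and Im of e^((-1+i)t)v: X_1 = e^(-t)(cos(t)·(0,1) + sin(t)·(1,2)), X_2 = e^(-t)(sin(t)·(0,1) - cos(t)·(1,2)).
General solution: c_1X_1 + c_2X_2.
Applying x_1(0)=-4, x_2(0)=-2 gives c_1=6, c_2=4.

x_1(t) = 6e^(-t)sin(t) - 4e^(-t)cos(t), x_2(t) = 16e^(-t)sin(t) - 2e^(-t)cos(t)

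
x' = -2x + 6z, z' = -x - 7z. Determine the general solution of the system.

x(t) = -3K_1e^(-4t) - 2K_2e^(-5t), z(t) = K_1e^(-4t) + K_2e^(-5t)

Coefficient matrix A = [[-2, 6], [-1, -7]].
Characteristic polynomial det(A - λI) = λ^2 + 9λ + 20 = 0.
Eigenvalues λ = -4, -5.
For λ=-4: (A-λI) row 1 is [2, 6], so an eigenvector is (-3, 1).
For λ=-5: (A-λI) row 1 is [3, 6], so an eigenvector is (-2, 1).
General solution: K_1e^(-4t)(-3,1) + K_2e^(-5t)(-2,1).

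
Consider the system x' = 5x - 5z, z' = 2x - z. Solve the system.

Coefficient matrix A = [[5, -5], [2, -1]].
Characteristic polynomial det(A - λI) = λ^2 - 4λ + 5 = 0.
Eigenvalues λ = 2 ± i (complex conjugate pair).
For λ=2+i: an eigenvector is (-1,-1) - i(2,1) = (-1 - 2i, -1 - i).
A real fundamental pair from Re and Im of e^((2+i)t)v: X_1 = e^(2t)(cos(t)·(-1,-1) + sin(t)·(2,1)), X_2 = e^(2t)(sin(t)·(-1,-1) - cos(t)·(2,1)).
General solution: C_1X_1 + C_2X_2.

x(t) = 2C_1e^(2t)sin(t) - C_1e^(2t)cos(t) - C_2e^(2t)sin(t) - 2C_2e^(2t)cos(t), z(t) = C_1e^(2t)sin(t) - C_1e^(2t)cos(t) - C_2e^(2t)sin(t) - C_2e^(2t)cos(t)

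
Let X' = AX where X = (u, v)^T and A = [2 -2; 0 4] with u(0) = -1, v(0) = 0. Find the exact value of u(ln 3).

A = [[2,-2],[0,4]]; eigenvalues λ = 4, 2.
Eigenvectors: (-1,1) for λ=4, (1,0) for λ=2.
From the initial condition, c_1 = 0, c_2 = -1.
u(ln 3) = (0)(3^4)(-1) + (-1)(3^2)(1) = -9.

-9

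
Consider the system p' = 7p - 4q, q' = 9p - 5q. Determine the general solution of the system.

p(t) = -2K_1e^(t) - 2K_2te^(t) + K_2e^(t), q(t) = -3K_1e^(t) - 3K_2te^(t) + 2K_2e^(t)

Coefficient matrix A = [[7, -4], [9, -5]].
Characteristic polynomial det(A - λI) = λ^2 - 2λ + 1 = 0.
Single eigenvalue λ = 1 with algebraic multiplicity 2.
Eigenvector v = (-2,-3); generalized eigenvector w with (A-λI)w=v is (1,2).
General solution: e^(t)[K_1·v + K_2·(t·v + w)].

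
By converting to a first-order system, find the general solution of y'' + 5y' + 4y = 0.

Let x_1 = y, x_2 = y'. Then x_1' = x_2 and x_2' = -4x_1 - 5x_2.
A = [[0,1],[-4,-5]]; det(A-λI) = λ^2 + 5λ + 4.
Eigenvalues λ = -1, -4 with eigenvectors (1,-1), (1,-4).

y(t) = c_1e^(-t) + c_2e^(-4t)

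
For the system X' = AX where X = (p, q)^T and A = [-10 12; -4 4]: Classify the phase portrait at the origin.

A = [[-10,12],[-4,4]]; det(A-λI) = λ^2 + 6λ + 8.
λ = -4, -2: both negative.

stable node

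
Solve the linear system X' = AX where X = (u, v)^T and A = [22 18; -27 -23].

u(t) = -C_1e^(4t) + 2C_2e^(-5t), v(t) = C_1e^(4t) - 3C_2e^(-5t)

Coefficient matrix A = [[22, 18], [-27, -23]].
Characteristic polynomial det(A - λI) = λ^2 + λ - 20 = 0.
Eigenvalues λ = 4, -5.
For λ=4: (A-λI) row 1 is [18, 18], so an eigenvector is (-1, 1).
For λ=-5: (A-λI) row 1 is [27, 18], so an eigenvector is (2, -3).
General solution: C_1e^(4t)(-1,1) + C_2e^(-5t)(2,-3).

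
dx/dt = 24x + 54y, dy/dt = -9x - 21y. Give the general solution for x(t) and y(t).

x(t) = 3C_1e^(6t) + 2C_2e^(-3t), y(t) = -C_1e^(6t) - C_2e^(-3t)

Coefficient matrix A = [[24, 54], [-9, -21]].
Characteristic polynomial det(A - λI) = λ^2 - 3λ - 18 = 0.
Eigenvalues λ = 6, -3.
For λ=6: (A-λI) row 1 is [18, 54], so an eigenvector is (3, -1).
For λ=-3: (A-λI) row 1 is [27, 54], so an eigenvector is (2, -1).
General solution: C_1e^(6t)(3,-1) + C_2e^(-3t)(2,-1).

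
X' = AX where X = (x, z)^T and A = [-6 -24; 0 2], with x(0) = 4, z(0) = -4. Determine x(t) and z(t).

Coefficient matrix A = [[-6, -24], [0, 2]].
Characteristic polynomial det(A - λI) = λ^2 + 4λ - 12 = 0.
Eigenvalues λ = -6, 2.
For λ=-6: (A-λI) row 1 is [0, -24], so an eigenvector is (-1, 0).
For λ=2: (A-λI) row 1 is [-8, -24], so an eigenvector is (-3, 1).
General solution: c_1e^(-6t)(-1,0) + c_2e^(2t)(-3,1).
Applying x(0)=4, z(0)=-4 gives c_1=8, c_2=-4.

x(t) = 12e^(2t) - 8e^(-6t), z(t) = -4e^(2t)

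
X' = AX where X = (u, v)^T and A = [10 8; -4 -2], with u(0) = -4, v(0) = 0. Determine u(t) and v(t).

u(t) = -8e^(6t) + 4e^(2t), v(t) = 4e^(6t) - 4e^(2t)

Coefficient matrix A = [[10, 8], [-4, -2]].
Characteristic polynomial det(A - λI) = λ^2 - 8λ + 12 = 0.
Eigenvalues λ = 6, 2.
For λ=6: (A-λI) row 1 is [4, 8], so an eigenvector is (2, -1).
For λ=2: (A-λI) row 1 is [8, 8], so an eigenvector is (-1, 1).
General solution: c_1e^(6t)(2,-1) + c_2e^(2t)(-1,1).
Applying u(0)=-4, v(0)=0 gives c_1=-4, c_2=-4.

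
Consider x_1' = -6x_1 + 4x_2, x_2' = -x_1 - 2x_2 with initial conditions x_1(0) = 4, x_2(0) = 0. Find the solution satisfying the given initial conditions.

Coefficient matrix A = [[-6, 4], [-1, -2]].
Characteristic polynomial det(A - λI) = λ^2 + 8λ + 16 = 0.
Single eigenvalue λ = -4 with algebraic multiplicity 2.
Eigenvector v = (2,1); generalized eigenvector w with (A-λI)w=v is (1,1).
General solution: e^(-4t)[K_1·v + K_2·(t·v + w)].
Applying x_1(0)=4, x_2(0)=0 gives K_1=4, K_2=-4.

x_1(t) = -8te^(-4t) + 4e^(-4t), x_2(t) = -4te^(-4t)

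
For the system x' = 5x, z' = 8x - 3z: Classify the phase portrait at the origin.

A = [[5,0],[8,-3]]; det(A-λI) = λ^2 - 2λ - 15.
λ = -3, 5: opposite signs.

saddle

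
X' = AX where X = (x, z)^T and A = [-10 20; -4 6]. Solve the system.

Coefficient matrix A = [[-10, 20], [-4, 6]].
Characteristic polynomial det(A - λI) = λ^2 + 4λ + 20 = 0.
Eigenvalues λ = -2 ± 4i (complex conjugate pair).
For λ=-2+4i: an eigenvector is (2,1) - i(1,0) = (2 - i, 1).
A real fundamental pair from Re and Im of e^((-2+4i)t)v: X_1 = e^(-2t)(cos(4t)·(2,1) + sin(4t)·(1,0)), X_2 = e^(-2t)(sin(4t)·(2,1) - cos(4t)·(1,0)).
General solution: C_1X_1 + C_2X_2.

x(t) = C_1e^(-2t)sin(4t) + 2C_1e^(-2t)cos(4t) + 2C_2e^(-2t)sin(4t) - C_2e^(-2t)cos(4t), z(t) = C_1e^(-2t)cos(4t) + C_2e^(-2t)sin(4t)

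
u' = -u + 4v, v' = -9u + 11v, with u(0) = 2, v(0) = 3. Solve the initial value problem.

u(t) = 2e^(5t), v(t) = 3e^(5t)

Coefficient matrix A = [[-1, 4], [-9, 11]].
Characteristic polynomial det(A - λI) = λ^2 - 10λ + 25 = 0.
Single eigenvalue λ = 5 with algebraic multiplicity 2.
Eigenvector v = (-2,-3); generalized eigenvector w with (A-λI)w=v is (-1,-2).
General solution: e^(5t)[K_1·v + K_2·(t·v + w)].
Applying u(0)=2, v(0)=3 gives K_1=-1, K_2=0.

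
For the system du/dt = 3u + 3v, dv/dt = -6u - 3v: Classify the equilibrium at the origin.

A = [[3,3],[-6,-3]]; det(A-λI) = λ^2 + 9.
λ = 0 ± 3i: zero real part.

center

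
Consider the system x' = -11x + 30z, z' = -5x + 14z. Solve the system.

x(t) = 2C_1e^(4t) + 3C_2e^(-t), z(t) = C_1e^(4t) + C_2e^(-t)

Coefficient matrix A = [[-11, 30], [-5, 14]].
Characteristic polynomial det(A - λI) = λ^2 - 3λ - 4 = 0.
Eigenvalues λ = 4, -1.
For λ=4: (A-λI) row 1 is [-15, 30], so an eigenvector is (2, 1).
For λ=-1: (A-λI) row 1 is [-10, 30], so an eigenvector is (3, 1).
General solution: C_1e^(4t)(2,1) + C_2e^(-t)(3,1).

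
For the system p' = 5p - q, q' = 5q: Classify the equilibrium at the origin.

unstable improper node

A = [[5,-1],[0,5]]; det(A-λI) = λ^2 - 10λ + 25.
repeated λ = 5 with a single eigenvector.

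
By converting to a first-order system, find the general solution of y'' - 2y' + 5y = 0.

y(t) = c_1e^(t)cos(2t) + c_2e^(t)sin(2t)

Let x_1 = y, x_2 = y'. Then x_1' = x_2 and x_2' = -5x_1 + 2x_2.
A = [[0,1],[-5,2]]; det(A-λI) = λ^2 - 2λ + 5.
Eigenvalues λ = 1 ± 2i.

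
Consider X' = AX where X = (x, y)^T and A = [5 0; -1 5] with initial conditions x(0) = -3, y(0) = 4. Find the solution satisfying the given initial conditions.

x(t) = -3e^(5t), y(t) = 3te^(5t) + 4e^(5t)

Coefficient matrix A = [[5, 0], [-1, 5]].
Characteristic polynomial det(A - λI) = λ^2 - 10λ + 25 = 0.
Single eigenvalue λ = 5 with algebraic multiplicity 2.
Eigenvector v = (0,-1); generalized eigenvector w with (A-λI)w=v is (1,0).
General solution: e^(5t)[C_1·v + C_2·(t·v + w)].
Applying x(0)=-3, y(0)=4 gives C_1=-4, C_2=-3.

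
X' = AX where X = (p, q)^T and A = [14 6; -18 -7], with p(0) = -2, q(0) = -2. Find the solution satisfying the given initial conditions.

p(t) = -12e^(5t) + 10e^(2t), q(t) = 18e^(5t) - 20e^(2t)

Coefficient matrix A = [[14, 6], [-18, -7]].
Characteristic polynomial det(A - λI) = λ^2 - 7λ + 10 = 0.
Eigenvalues λ = 2, 5.
For λ=2: (A-λI) row 1 is [12, 6], so an eigenvector is (-1, 2).
For λ=5: (A-λI) row 1 is [9, 6], so an eigenvector is (-2, 3).
General solution: c_1e^(2t)(-1,2) + c_2e^(5t)(-2,3).
Applying p(0)=-2, q(0)=-2 gives c_1=-10, c_2=6.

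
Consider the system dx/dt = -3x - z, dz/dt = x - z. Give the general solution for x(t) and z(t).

Coefficient matrix A = [[-3, -1], [1, -1]].
Characteristic polynomial det(A - λI) = λ^2 + 4λ + 4 = 0.
Single eigenvalue λ = -2 with algebraic multiplicity 2.
Eigenvector v = (-1,1); generalized eigenvector w with (A-λI)w=v is (-2,3).
General solution: e^(-2t)[c_1·v + c_2·(t·v + w)].

x(t) = -c_1e^(-2t) - c_2te^(-2t) - 2c_2e^(-2t), z(t) = c_1e^(-2t) + c_2te^(-2t) + 3c_2e^(-2t)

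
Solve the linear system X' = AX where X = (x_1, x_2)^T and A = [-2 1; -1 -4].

Coefficient matrix A = [[-2, 1], [-1, -4]].
Characteristic polynomial det(A - λI) = λ^2 + 6λ + 9 = 0.
Single eigenvalue λ = -3 with algebraic multiplicity 2.
Eigenvector v = (-1,1); generalized eigenvector w with (A-λI)w=v is (2,-3).
General solution: e^(-3t)[c_1·v + c_2·(t·v + w)].

x_1(t) = -c_1e^(-3t) - c_2te^(-3t) + 2c_2e^(-3t), x_2(t) = c_1e^(-3t) + c_2te^(-3t) - 3c_2e^(-3t)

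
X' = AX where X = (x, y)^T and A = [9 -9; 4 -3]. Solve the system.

x(t) = -3K_1e^(3t) - 3K_2te^(3t) - 2K_2e^(3t), y(t) = -2K_1e^(3t) - 2K_2te^(3t) - K_2e^(3t)

Coefficient matrix A = [[9, -9], [4, -3]].
Characteristic polynomial det(A - λI) = λ^2 - 6λ + 9 = 0.
Single eigenvalue λ = 3 with algebraic multiplicity 2.
Eigenvector v = (-3,-2); generalized eigenvector w with (A-λI)w=v is (-2,-1).
General solution: e^(3t)[K_1·v + K_2·(t·v + w)].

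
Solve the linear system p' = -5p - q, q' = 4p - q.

Coefficient matrix A = [[-5, -1], [4, -1]].
Characteristic polynomial det(A - λI) = λ^2 + 6λ + 9 = 0.
Single eigenvalue λ = -3 with algebraic multiplicity 2.
Eigenvector v = (-1,2); generalized eigenvector w with (A-λI)w=v is (0,1).
General solution: e^(-3t)[C_1·v + C_2·(t·v + w)].

p(t) = -C_1e^(-3t) - C_2te^(-3t), q(t) = 2C_1e^(-3t) + 2C_2te^(-3t) + C_2e^(-3t)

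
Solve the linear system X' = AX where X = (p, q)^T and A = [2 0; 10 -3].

Coefficient matrix A = [[2, 0], [10, -3]].
Characteristic polynomial det(A - λI) = λ^2 + λ - 6 = 0.
Eigenvalues λ = -3, 2.
For λ=-3: (A-λI) row 1 is [5, 0], so an eigenvector is (0, 1).
For λ=2: (A-λI) row 2 is [10, -5], so an eigenvector is (-1, -2).
General solution: K_1e^(-3t)(0,1) + K_2e^(2t)(-1,-2).

p(t) = -K_2e^(2t), q(t) = K_1e^(-3t) - 2K_2e^(2t)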